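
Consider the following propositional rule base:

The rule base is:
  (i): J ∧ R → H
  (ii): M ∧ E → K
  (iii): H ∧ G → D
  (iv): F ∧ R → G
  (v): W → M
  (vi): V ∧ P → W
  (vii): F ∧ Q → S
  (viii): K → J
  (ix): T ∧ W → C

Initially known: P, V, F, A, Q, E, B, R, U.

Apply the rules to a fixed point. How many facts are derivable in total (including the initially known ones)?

17

Round 1: (iv) [F ∧ R → G]; (vi) [V ∧ P → W]; (vii) [F ∧ Q → S]. Adds G, W, S.
Round 2: (v) [W → M]. Adds M.
Round 3: (ii) [M ∧ E → K]. Adds K.
Round 4: (viii) [K → J]. Adds J.
Round 5: (i) [J ∧ R → H]. Adds H.
Round 6: (iii) [H ∧ G → D]. Adds D.
Closure: {A, B, D, E, F, G, H, J, K, M, P, Q, R, S, U, V, W} — 17 facts.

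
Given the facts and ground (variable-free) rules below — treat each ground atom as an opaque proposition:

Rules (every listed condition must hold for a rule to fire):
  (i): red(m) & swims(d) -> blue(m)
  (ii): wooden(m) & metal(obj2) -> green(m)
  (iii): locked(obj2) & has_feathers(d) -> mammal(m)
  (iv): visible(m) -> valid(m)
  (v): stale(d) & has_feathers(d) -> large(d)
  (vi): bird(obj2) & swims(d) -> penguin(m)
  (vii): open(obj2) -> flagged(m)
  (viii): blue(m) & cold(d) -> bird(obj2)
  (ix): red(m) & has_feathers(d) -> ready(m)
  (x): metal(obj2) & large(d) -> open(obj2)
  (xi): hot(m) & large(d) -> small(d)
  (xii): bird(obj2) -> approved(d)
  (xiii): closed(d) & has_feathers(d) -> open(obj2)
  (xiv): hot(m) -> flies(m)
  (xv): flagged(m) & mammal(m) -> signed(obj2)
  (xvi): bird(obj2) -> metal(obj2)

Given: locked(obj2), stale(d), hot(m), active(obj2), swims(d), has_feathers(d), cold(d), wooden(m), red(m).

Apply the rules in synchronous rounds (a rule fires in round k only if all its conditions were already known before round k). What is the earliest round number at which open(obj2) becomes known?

4

Round 1: (i) [red(m) & swims(d) -> blue(m)]; (iii) [locked(obj2) & has_feathers(d) -> mammal(m)]; (v) [stale(d) & has_feathers(d) -> large(d)]; (ix) [red(m) & has_feathers(d) -> ready(m)]; (xiv) [hot(m) -> flies(m)]. New: blue(m), mammal(m), large(d), ready(m), flies(m).
Round 2: (viii) [blue(m) & cold(d) -> bird(obj2)]; (xi) [hot(m) & large(d) -> small(d)]. New: bird(obj2), small(d).
Round 3: (vi) [bird(obj2) & swims(d) -> penguin(m)]; (xii) [bird(obj2) -> approved(d)]; (xvi) [bird(obj2) -> metal(obj2)]. New: penguin(m), approved(d), metal(obj2).
Round 4: (ii) [wooden(m) & metal(obj2) -> green(m)]; (x) [metal(obj2) & large(d) -> open(obj2)]. New: green(m), open(obj2).
open(obj2) first appears in round 4.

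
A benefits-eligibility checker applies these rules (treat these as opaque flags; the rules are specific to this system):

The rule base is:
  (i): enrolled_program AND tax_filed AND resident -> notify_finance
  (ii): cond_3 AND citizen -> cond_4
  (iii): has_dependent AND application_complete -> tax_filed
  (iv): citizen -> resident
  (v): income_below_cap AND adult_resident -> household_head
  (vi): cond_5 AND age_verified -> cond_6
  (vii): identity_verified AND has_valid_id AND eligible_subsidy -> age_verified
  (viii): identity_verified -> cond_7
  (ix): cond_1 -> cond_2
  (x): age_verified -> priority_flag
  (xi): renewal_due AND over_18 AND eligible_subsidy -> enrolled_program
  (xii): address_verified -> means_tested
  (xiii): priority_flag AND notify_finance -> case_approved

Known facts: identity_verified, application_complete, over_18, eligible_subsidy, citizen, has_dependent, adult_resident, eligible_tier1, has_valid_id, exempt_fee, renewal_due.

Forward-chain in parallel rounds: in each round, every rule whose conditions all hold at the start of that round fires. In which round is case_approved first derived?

3

Round 1: (iii) [has_dependent AND application_complete -> tax_filed]; (iv) [citizen -> resident]; (vii) [identity_verified AND has_valid_id AND eligible_subsidy -> age_verified]; (viii) [identity_verified -> cond_7]; (xi) [renewal_due AND over_18 AND eligible_subsidy -> enrolled_program]. Adds tax_filed, resident, age_verified, cond_7, enrolled_program.
Round 2: (i) [enrolled_program AND tax_filed AND resident -> notify_finance]; (x) [age_verified -> priority_flag]. Adds notify_finance, priority_flag.
Round 3: (xiii) [priority_flag AND notify_finance -> case_approved]. Adds case_approved.
case_approved first appears in round 3.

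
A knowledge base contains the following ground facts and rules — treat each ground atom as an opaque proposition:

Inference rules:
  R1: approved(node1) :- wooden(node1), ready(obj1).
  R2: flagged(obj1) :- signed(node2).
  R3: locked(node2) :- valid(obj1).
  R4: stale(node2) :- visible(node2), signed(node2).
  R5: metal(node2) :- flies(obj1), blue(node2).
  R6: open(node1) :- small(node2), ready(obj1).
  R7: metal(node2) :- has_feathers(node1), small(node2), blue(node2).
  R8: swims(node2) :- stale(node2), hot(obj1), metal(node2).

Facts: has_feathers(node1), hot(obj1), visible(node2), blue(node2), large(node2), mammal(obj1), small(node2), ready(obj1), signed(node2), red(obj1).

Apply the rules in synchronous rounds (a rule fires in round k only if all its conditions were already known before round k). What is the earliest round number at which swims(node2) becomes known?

2

Round 1: R2 [flagged(obj1) :- signed(node2).]; R4 [stale(node2) :- visible(node2), signed(node2).]; R6 [open(node1) :- small(node2), ready(obj1).]; R7 [metal(node2) :- has_feathers(node1), small(node2), blue(node2).]. Adds flagged(obj1), stale(node2), open(node1), metal(node2).
Round 2: R8 [swims(node2) :- stale(node2), hot(obj1), metal(node2).]. Adds swims(node2).
swims(node2) first appears in round 2.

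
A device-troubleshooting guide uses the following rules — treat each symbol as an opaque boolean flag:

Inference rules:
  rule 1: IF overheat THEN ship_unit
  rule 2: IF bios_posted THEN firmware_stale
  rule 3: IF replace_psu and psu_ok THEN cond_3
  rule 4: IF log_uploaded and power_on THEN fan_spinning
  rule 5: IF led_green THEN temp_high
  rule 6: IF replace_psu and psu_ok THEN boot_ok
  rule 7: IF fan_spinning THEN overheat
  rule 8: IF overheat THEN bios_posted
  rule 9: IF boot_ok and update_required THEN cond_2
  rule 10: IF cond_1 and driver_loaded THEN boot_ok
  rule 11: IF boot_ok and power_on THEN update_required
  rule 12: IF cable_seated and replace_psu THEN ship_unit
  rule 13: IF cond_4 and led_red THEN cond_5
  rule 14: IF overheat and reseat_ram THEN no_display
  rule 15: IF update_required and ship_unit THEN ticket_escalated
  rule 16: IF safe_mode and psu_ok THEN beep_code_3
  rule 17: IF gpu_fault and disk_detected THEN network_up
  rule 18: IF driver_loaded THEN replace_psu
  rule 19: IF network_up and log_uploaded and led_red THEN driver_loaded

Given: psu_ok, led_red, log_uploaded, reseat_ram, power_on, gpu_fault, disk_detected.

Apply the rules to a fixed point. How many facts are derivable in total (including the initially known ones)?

Round 1: rule 4 [IF log_uploaded and power_on THEN fan_spinning]; rule 17 [IF gpu_fault and disk_detected THEN network_up]. Adds fan_spinning, network_up.
Round 2: rule 7 [IF fan_spinning THEN overheat]; rule 19 [IF network_up and log_uploaded and led_red THEN driver_loaded]. Adds overheat, driver_loaded.
Round 3: rule 1 [IF overheat THEN ship_unit]; rule 8 [IF overheat THEN bios_posted]; rule 14 [IF overheat and reseat_ram THEN no_display]; rule 18 [IF driver_loaded THEN replace_psu]. Adds ship_unit, bios_posted, no_display, replace_psu.
Round 4: rule 2 [IF bios_posted THEN firmware_stale]; rule 3 [IF replace_psu and psu_ok THEN cond_3]; rule 6 [IF replace_psu and psu_ok THEN boot_ok]. Adds firmware_stale, cond_3, boot_ok.
Round 5: rule 11 [IF boot_ok and power_on THEN update_required]. Adds update_required.
Round 6: rule 9 [IF boot_ok and update_required THEN cond_2]; rule 15 [IF update_required and ship_unit THEN ticket_escalated]. Adds cond_2, ticket_escalated.
Closure: {bios_posted, boot_ok, cond_2, cond_3, disk_detected, driver_loaded, fan_spinning, firmware_stale, gpu_fault, led_red, log_uploaded, network_up, no_display, overheat, power_on, psu_ok, replace_psu, reseat_ram, ship_unit, ticket_escalated, update_required} — 21 facts.

21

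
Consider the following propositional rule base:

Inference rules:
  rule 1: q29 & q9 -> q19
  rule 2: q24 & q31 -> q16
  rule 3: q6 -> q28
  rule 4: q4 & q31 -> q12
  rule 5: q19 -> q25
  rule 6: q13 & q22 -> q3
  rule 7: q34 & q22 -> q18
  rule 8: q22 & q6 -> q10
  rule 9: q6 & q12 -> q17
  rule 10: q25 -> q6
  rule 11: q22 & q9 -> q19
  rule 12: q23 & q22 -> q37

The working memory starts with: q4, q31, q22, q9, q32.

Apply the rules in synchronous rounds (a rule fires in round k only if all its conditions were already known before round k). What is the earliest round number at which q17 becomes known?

Round 1 — rule 4, rule 11, derive q12, q19.
Round 2 — rule 5, derive q25.
Round 3 — rule 10, derive q6.
Round 4 — rule 3, rule 8, rule 9, derive q28, q10, q17.
q17 first appears in round 4.

4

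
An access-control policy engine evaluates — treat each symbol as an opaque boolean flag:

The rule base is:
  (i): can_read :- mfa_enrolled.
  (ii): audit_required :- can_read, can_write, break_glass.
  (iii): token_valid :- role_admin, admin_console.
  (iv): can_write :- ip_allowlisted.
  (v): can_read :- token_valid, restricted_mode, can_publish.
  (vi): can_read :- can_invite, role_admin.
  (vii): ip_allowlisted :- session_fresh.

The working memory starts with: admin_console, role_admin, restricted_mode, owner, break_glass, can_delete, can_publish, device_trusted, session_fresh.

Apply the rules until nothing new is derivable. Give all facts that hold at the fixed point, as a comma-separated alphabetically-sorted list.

Round 1 fires (iii), (vii), giving token_valid, ip_allowlisted.
Round 2 fires (iv), (v), giving can_write, can_read.
Round 3 fires (ii), giving audit_required.

admin_console, audit_required, break_glass, can_delete, can_publish, can_read, can_write, device_trusted, ip_allowlisted, owner, restricted_mode, role_admin, session_fresh, token_valid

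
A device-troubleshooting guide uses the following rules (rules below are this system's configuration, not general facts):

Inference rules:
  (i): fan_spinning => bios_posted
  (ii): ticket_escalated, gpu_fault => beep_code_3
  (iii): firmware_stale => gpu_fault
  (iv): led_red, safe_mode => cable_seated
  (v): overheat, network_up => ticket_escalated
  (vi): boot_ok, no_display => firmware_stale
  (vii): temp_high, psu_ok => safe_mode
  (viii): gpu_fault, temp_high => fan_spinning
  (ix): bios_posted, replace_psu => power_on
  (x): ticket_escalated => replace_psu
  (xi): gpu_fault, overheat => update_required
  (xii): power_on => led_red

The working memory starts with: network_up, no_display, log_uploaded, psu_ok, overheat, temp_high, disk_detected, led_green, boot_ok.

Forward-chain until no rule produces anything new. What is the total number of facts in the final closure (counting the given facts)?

[1] (v) [overheat, network_up => ticket_escalated]; (vi) [boot_ok, no_display => firmware_stale]; (vii) [temp_high, psu_ok => safe_mode]. ⇒ new: ticket_escalated, firmware_stale, safe_mode.
[2] (iii) [firmware_stale => gpu_fault]; (x) [ticket_escalated => replace_psu]. ⇒ new: gpu_fault, replace_psu.
[3] (ii) [ticket_escalated, gpu_fault => beep_code_3]; (viii) [gpu_fault, temp_high => fan_spinning]; (xi) [gpu_fault, overheat => update_required]. ⇒ new: beep_code_3, fan_spinning, update_required.
[4] (i) [fan_spinning => bios_posted]. ⇒ new: bios_posted.
[5] (ix) [bios_posted, replace_psu => power_on]. ⇒ new: power_on.
[6] (xii) [power_on => led_red]. ⇒ new: led_red.
[7] (iv) [led_red, safe_mode => cable_seated]. ⇒ new: cable_seated.
Closure: {beep_code_3, bios_posted, boot_ok, cable_seated, disk_detected, fan_spinning, firmware_stale, gpu_fault, led_green, led_red, log_uploaded, network_up, no_display, overheat, power_on, psu_ok, replace_psu, safe_mode, temp_high, ticket_escalated, update_required} — 21 facts.

21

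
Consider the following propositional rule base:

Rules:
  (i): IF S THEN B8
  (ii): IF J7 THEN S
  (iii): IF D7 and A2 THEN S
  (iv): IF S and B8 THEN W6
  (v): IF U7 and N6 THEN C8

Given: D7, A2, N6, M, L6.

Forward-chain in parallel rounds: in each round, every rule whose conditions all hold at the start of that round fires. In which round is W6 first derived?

3

Round 1: (iii) [IF D7 and A2 THEN S]. New: S.
Round 2: (i) [IF S THEN B8]. New: B8.
Round 3: (iv) [IF S and B8 THEN W6]. New: W6.
W6 first appears in round 3.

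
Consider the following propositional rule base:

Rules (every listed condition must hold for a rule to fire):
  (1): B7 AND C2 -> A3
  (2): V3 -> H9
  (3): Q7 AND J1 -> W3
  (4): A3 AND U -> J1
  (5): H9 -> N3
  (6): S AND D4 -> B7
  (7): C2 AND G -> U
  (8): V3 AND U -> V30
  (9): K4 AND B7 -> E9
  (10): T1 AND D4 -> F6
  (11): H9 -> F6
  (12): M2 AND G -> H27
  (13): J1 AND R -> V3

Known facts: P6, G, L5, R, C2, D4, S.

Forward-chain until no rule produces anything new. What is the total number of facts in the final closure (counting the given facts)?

Round 1: (6) [S AND D4 -> B7]; (7) [C2 AND G -> U]. New: B7, U.
Round 2: (1) [B7 AND C2 -> A3]. New: A3.
Round 3: (4) [A3 AND U -> J1]. New: J1.
Round 4: (13) [J1 AND R -> V3]. New: V3.
Round 5: (2) [V3 -> H9]; (8) [V3 AND U -> V30]. New: H9, V30.
Round 6: (5) [H9 -> N3]; (11) [H9 -> F6]. New: N3, F6.
Closure: {A3, B7, C2, D4, F6, G, H9, J1, L5, N3, P6, R, S, U, V3, V30} — 16 facts.

16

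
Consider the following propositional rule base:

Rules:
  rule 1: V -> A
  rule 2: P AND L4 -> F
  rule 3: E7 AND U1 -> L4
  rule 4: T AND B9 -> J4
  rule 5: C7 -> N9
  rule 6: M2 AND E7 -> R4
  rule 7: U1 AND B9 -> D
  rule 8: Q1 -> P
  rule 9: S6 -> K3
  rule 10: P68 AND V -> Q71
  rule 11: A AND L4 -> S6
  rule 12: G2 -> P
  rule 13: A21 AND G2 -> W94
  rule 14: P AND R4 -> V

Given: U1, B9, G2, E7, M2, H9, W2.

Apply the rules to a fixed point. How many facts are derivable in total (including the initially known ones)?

[1] rule 3 [E7 AND U1 -> L4]; rule 6 [M2 AND E7 -> R4]; rule 7 [U1 AND B9 -> D]; rule 12 [G2 -> P]. ⇒ new: L4, R4, D, P.
[2] rule 2 [P AND L4 -> F]; rule 14 [P AND R4 -> V]. ⇒ new: F, V.
[3] rule 1 [V -> A]. ⇒ new: A.
[4] rule 11 [A AND L4 -> S6]. ⇒ new: S6.
[5] rule 9 [S6 -> K3]. ⇒ new: K3.
Closure: {A, B9, D, E7, F, G2, H9, K3, L4, M2, P, R4, S6, U1, V, W2} — 16 facts.

16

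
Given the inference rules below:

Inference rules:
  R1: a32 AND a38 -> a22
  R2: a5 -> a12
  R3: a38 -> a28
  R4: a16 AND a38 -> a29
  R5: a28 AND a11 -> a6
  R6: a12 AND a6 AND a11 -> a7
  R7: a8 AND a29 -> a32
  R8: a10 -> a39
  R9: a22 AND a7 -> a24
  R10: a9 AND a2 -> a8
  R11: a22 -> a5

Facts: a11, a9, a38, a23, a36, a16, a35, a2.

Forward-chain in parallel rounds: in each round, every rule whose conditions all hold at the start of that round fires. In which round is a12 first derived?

5

Round 1: R3 [a38 -> a28]; R4 [a16 AND a38 -> a29]; R10 [a9 AND a2 -> a8]. New: a28, a29, a8.
Round 2: R5 [a28 AND a11 -> a6]; R7 [a8 AND a29 -> a32]. New: a6, a32.
Round 3: R1 [a32 AND a38 -> a22]. New: a22.
Round 4: R11 [a22 -> a5]. New: a5.
Round 5: R2 [a5 -> a12]. New: a12.
a12 first appears in round 5.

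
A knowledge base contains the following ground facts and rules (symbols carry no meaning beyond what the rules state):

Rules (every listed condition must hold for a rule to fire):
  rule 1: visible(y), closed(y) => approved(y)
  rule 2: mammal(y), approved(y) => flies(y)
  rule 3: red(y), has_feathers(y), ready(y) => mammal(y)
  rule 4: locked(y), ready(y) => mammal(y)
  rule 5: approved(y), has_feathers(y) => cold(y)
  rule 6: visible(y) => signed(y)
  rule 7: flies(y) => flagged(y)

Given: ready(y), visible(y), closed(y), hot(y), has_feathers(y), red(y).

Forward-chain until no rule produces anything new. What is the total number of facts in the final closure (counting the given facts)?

12

Round 1: rule 1 [visible(y), closed(y) => approved(y)]; rule 3 [red(y), has_feathers(y), ready(y) => mammal(y)]; rule 6 [visible(y) => signed(y)]. New: approved(y), mammal(y), signed(y).
Round 2: rule 2 [mammal(y), approved(y) => flies(y)]; rule 5 [approved(y), has_feathers(y) => cold(y)]. New: flies(y), cold(y).
Round 3: rule 7 [flies(y) => flagged(y)]. New: flagged(y).
Closure: {approved(y), closed(y), cold(y), flagged(y), flies(y), has_feathers(y), hot(y), mammal(y), ready(y), red(y), signed(y), visible(y)} — 12 facts.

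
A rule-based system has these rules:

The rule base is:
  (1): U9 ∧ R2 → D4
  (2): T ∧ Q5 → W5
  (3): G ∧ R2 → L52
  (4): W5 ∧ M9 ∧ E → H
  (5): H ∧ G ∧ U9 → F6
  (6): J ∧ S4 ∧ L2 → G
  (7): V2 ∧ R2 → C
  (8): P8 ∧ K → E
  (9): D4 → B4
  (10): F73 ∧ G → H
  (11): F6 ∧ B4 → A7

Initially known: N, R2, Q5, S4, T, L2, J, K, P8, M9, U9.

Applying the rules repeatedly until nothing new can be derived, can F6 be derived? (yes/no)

yes

Round 1 — (1), (2), (6), (8), derive D4, W5, G, E.
Round 2 — (3), (4), (9), derive L52, H, B4.
Round 3 — (5), derive F6.
Round 4 — (11), derive A7.
F6 appears in round 3, so it is derivable.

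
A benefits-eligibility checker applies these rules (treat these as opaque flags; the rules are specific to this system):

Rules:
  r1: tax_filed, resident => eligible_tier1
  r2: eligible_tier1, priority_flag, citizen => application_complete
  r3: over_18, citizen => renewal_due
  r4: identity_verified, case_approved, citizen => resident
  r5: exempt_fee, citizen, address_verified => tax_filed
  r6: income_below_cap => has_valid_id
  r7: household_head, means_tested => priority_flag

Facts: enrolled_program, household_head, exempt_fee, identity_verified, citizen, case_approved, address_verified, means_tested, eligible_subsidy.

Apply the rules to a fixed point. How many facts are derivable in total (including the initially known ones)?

14

[1] r4 [identity_verified, case_approved, citizen => resident]; r5 [exempt_fee, citizen, address_verified => tax_filed]; r7 [household_head, means_tested => priority_flag]. ⇒ new: resident, tax_filed, priority_flag.
[2] r1 [tax_filed, resident => eligible_tier1]. ⇒ new: eligible_tier1.
[3] r2 [eligible_tier1, priority_flag, citizen => application_complete]. ⇒ new: application_complete.
Closure: {address_verified, application_complete, case_approved, citizen, eligible_subsidy, eligible_tier1, enrolled_program, exempt_fee, household_head, identity_verified, means_tested, priority_flag, resident, tax_filed} — 14 facts.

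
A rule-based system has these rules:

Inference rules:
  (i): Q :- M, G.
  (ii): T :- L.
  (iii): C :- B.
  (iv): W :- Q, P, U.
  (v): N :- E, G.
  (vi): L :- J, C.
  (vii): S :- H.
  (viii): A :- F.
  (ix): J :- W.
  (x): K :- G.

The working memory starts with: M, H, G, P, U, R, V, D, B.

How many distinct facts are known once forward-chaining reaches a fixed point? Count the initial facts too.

Round 1: (i) [Q :- M, G.]; (iii) [C :- B.]; (vii) [S :- H.]; (x) [K :- G.]. Adds Q, C, S, K.
Round 2: (iv) [W :- Q, P, U.]. Adds W.
Round 3: (ix) [J :- W.]. Adds J.
Round 4: (vi) [L :- J, C.]. Adds L.
Round 5: (ii) [T :- L.]. Adds T.
Closure: {B, C, D, G, H, J, K, L, M, P, Q, R, S, T, U, V, W} — 17 facts.

17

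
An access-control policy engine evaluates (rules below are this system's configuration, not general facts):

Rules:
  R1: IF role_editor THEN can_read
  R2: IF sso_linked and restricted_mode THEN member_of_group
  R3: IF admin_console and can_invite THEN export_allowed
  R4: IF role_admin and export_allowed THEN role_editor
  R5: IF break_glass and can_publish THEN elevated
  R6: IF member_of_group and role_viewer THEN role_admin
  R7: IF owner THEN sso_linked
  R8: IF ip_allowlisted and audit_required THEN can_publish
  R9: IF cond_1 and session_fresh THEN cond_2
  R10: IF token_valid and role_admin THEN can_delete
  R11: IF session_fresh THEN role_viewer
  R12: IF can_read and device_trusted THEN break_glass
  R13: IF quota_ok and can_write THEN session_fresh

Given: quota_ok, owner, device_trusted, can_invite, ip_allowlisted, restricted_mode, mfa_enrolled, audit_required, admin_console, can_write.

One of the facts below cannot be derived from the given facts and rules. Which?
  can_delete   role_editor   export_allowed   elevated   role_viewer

Round 1 — R3, R7, R8, R13, derive export_allowed, sso_linked, can_publish, session_fresh.
Round 2 — R2, R11, derive member_of_group, role_viewer.
Round 3 — R6, derive role_admin.
Round 4 — R4, derive role_editor.
Round 5 — R1, derive can_read.
Round 6 — R12, derive break_glass.
Round 7 — R5, derive elevated.
Derived: elevated (round 7), export_allowed (round 1), role_editor (round 4), role_viewer (round 2). can_delete never appears in any round.

can_delete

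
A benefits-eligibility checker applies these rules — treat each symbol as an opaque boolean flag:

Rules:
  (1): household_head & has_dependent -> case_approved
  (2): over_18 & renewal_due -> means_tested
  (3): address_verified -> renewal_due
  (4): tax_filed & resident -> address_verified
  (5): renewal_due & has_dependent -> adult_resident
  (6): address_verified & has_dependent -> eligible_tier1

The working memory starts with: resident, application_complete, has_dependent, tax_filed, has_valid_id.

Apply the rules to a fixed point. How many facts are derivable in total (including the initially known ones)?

Round 1 fires (4), giving address_verified.
Round 2 fires (3), (6), giving renewal_due, eligible_tier1.
Round 3 fires (5), giving adult_resident.
Closure: {address_verified, adult_resident, application_complete, eligible_tier1, has_dependent, has_valid_id, renewal_due, resident, tax_filed} — 9 facts.

9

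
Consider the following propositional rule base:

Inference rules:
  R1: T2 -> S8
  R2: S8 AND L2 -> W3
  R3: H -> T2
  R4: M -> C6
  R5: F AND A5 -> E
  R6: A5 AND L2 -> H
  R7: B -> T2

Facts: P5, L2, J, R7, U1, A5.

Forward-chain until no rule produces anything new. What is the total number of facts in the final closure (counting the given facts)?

10

Round 1: R6 [A5 AND L2 -> H]. Adds H.
Round 2: R3 [H -> T2]. Adds T2.
Round 3: R1 [T2 -> S8]. Adds S8.
Round 4: R2 [S8 AND L2 -> W3]. Adds W3.
Closure: {A5, H, J, L2, P5, R7, S8, T2, U1, W3} — 10 facts.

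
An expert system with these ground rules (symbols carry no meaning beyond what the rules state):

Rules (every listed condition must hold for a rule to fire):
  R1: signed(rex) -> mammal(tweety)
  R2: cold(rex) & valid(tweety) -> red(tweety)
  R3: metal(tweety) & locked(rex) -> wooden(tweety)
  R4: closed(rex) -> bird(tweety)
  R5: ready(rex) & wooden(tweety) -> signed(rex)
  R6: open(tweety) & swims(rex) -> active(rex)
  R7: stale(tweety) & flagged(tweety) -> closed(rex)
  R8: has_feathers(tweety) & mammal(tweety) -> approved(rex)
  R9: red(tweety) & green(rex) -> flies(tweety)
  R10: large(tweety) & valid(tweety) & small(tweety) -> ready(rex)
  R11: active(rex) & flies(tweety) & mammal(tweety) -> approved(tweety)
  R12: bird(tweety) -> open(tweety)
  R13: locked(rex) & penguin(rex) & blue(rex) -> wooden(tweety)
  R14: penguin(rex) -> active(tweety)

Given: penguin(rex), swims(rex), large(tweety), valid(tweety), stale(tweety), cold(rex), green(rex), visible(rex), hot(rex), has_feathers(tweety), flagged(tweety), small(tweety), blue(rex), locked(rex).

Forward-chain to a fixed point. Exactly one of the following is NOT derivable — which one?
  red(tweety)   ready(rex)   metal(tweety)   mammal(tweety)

Round 1 fires R2, R7, R10, R13, R14, giving red(tweety), closed(rex), ready(rex), wooden(tweety), active(tweety).
Round 2 fires R4, R5, R9, giving bird(tweety), signed(rex), flies(tweety).
Round 3 fires R1, R12, giving mammal(tweety), open(tweety).
Round 4 fires R6, R8, giving active(rex), approved(rex).
Round 5 fires R11, giving approved(tweety).
Derived: red(tweety) (round 1), ready(rex) (round 1), mammal(tweety) (round 3). metal(tweety) never appears in any round.

metal(tweety)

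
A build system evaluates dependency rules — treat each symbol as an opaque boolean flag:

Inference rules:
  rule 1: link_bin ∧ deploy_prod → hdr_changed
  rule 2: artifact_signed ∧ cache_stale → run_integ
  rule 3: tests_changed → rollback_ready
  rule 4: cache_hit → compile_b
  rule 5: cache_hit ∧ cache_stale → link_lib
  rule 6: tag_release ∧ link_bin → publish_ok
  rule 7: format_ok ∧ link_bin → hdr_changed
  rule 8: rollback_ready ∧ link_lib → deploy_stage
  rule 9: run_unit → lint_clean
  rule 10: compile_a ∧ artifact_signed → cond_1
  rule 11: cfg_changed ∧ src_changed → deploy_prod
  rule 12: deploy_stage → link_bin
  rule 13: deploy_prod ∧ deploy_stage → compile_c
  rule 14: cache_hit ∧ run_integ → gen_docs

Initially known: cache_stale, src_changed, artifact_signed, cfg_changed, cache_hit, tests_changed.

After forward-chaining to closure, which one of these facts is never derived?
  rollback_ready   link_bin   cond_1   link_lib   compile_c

[1] rule 2 [artifact_signed ∧ cache_stale → run_integ]; rule 3 [tests_changed → rollback_ready]; rule 4 [cache_hit → compile_b]; rule 5 [cache_hit ∧ cache_stale → link_lib]; rule 11 [cfg_changed ∧ src_changed → deploy_prod]. ⇒ new: run_integ, rollback_ready, compile_b, link_lib, deploy_prod.
[2] rule 8 [rollback_ready ∧ link_lib → deploy_stage]; rule 14 [cache_hit ∧ run_integ → gen_docs]. ⇒ new: deploy_stage, gen_docs.
[3] rule 12 [deploy_stage → link_bin]; rule 13 [deploy_prod ∧ deploy_stage → compile_c]. ⇒ new: link_bin, compile_c.
[4] rule 1 [link_bin ∧ deploy_prod → hdr_changed]. ⇒ new: hdr_changed.
Derived: rollback_ready (round 1), compile_c (round 3), link_lib (round 1), link_bin (round 3). cond_1 never appears in any round.

cond_1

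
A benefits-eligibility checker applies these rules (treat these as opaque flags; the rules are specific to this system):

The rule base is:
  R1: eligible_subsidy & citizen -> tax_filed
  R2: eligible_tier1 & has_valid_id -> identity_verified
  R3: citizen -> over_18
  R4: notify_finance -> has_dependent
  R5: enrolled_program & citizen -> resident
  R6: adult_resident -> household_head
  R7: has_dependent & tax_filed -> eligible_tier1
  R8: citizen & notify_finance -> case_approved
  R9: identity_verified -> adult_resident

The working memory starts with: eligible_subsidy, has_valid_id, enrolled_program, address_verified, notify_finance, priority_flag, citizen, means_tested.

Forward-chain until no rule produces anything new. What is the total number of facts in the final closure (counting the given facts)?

Round 1: R1 [eligible_subsidy & citizen -> tax_filed]; R3 [citizen -> over_18]; R4 [notify_finance -> has_dependent]; R5 [enrolled_program & citizen -> resident]; R8 [citizen & notify_finance -> case_approved]. Adds tax_filed, over_18, has_dependent, resident, case_approved.
Round 2: R7 [has_dependent & tax_filed -> eligible_tier1]. Adds eligible_tier1.
Round 3: R2 [eligible_tier1 & has_valid_id -> identity_verified]. Adds identity_verified.
Round 4: R9 [identity_verified -> adult_resident]. Adds adult_resident.
Round 5: R6 [adult_resident -> household_head]. Adds household_head.
Closure: {address_verified, adult_resident, case_approved, citizen, eligible_subsidy, eligible_tier1, enrolled_program, has_dependent, has_valid_id, household_head, identity_verified, means_tested, notify_finance, over_18, priority_flag, resident, tax_filed} — 17 facts.

17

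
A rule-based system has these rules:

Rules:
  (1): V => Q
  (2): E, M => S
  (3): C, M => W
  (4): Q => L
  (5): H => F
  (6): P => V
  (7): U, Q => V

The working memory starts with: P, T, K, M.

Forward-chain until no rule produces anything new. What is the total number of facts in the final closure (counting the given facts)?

Round 1 — (6), derive V.
Round 2 — (1), derive Q.
Round 3 — (4), derive L.
Closure: {K, L, M, P, Q, T, V} — 7 facts.

7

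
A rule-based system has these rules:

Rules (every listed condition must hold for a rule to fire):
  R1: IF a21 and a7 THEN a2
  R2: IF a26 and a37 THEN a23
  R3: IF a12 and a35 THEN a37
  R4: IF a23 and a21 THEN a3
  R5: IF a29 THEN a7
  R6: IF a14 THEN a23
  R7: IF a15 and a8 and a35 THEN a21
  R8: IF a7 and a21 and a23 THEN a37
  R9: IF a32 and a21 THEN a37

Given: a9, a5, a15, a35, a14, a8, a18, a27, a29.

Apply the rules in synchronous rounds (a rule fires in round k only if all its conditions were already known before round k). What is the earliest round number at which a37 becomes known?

2

Round 1 — R5, R6, R7, derive a7, a23, a21.
Round 2 — R1, R4, R8, derive a2, a3, a37.
a37 first appears in round 2.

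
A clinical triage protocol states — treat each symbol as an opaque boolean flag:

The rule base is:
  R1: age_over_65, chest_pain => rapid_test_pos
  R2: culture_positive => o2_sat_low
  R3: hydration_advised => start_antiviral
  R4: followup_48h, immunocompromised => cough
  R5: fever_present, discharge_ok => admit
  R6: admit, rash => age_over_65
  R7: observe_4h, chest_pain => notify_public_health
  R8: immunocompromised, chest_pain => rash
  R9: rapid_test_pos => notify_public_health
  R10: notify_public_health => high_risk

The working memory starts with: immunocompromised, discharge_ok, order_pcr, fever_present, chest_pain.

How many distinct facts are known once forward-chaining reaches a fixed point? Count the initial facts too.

11

Round 1 fires R5, R8, giving admit, rash.
Round 2 fires R6, giving age_over_65.
Round 3 fires R1, giving rapid_test_pos.
Round 4 fires R9, giving notify_public_health.
Round 5 fires R10, giving high_risk.
Closure: {admit, age_over_65, chest_pain, discharge_ok, fever_present, high_risk, immunocompromised, notify_public_health, order_pcr, rapid_test_pos, rash} — 11 facts.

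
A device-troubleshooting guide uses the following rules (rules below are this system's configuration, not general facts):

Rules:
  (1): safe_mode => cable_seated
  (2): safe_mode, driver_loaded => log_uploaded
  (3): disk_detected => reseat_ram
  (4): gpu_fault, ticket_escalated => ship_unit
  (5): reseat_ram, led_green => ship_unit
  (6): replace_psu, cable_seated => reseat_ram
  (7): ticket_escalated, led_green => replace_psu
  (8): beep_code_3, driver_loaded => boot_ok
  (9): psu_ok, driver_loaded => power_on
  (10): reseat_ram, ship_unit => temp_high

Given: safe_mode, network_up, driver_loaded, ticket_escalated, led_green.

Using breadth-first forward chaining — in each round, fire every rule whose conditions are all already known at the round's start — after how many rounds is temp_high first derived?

4

Round 1 — (1), (2), (7), derive cable_seated, log_uploaded, replace_psu.
Round 2 — (6), derive reseat_ram.
Round 3 — (5), derive ship_unit.
Round 4 — (10), derive temp_high.
temp_high first appears in round 4.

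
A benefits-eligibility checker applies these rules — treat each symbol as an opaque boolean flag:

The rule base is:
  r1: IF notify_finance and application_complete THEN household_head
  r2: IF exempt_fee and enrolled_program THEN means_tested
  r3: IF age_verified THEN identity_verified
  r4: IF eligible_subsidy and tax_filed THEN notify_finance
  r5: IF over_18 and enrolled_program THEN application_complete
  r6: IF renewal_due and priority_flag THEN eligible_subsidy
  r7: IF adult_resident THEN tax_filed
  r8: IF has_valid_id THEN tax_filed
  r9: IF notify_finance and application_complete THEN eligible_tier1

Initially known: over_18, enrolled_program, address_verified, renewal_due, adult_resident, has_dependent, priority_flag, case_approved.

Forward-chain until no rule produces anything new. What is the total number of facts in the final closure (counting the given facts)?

14

Round 1: r5 [IF over_18 and enrolled_program THEN application_complete]; r6 [IF renewal_due and priority_flag THEN eligible_subsidy]; r7 [IF adult_resident THEN tax_filed]. New: application_complete, eligible_subsidy, tax_filed.
Round 2: r4 [IF eligible_subsidy and tax_filed THEN notify_finance]. New: notify_finance.
Round 3: r1 [IF notify_finance and application_complete THEN household_head]; r9 [IF notify_finance and application_complete THEN eligible_tier1]. New: household_head, eligible_tier1.
Closure: {address_verified, adult_resident, application_complete, case_approved, eligible_subsidy, eligible_tier1, enrolled_program, has_dependent, household_head, notify_finance, over_18, priority_flag, renewal_due, tax_filed} — 14 facts.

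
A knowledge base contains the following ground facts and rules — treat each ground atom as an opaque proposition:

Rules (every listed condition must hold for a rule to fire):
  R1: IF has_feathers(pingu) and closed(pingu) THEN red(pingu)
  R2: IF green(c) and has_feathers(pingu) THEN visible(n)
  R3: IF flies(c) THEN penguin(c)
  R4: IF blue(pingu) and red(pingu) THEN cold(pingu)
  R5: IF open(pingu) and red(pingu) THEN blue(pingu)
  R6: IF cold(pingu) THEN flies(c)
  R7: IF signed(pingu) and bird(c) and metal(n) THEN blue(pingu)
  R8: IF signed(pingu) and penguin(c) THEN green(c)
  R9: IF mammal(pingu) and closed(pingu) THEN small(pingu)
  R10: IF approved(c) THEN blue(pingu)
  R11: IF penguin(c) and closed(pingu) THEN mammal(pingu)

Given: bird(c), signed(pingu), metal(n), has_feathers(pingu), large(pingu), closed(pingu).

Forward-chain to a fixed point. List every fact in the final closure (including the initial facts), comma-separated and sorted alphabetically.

bird(c), blue(pingu), closed(pingu), cold(pingu), flies(c), green(c), has_feathers(pingu), large(pingu), mammal(pingu), metal(n), penguin(c), red(pingu), signed(pingu), small(pingu), visible(n)

Round 1 fires R1, R7, giving red(pingu), blue(pingu).
Round 2 fires R4, giving cold(pingu).
Round 3 fires R6, giving flies(c).
Round 4 fires R3, giving penguin(c).
Round 5 fires R8, R11, giving green(c), mammal(pingu).
Round 6 fires R2, R9, giving visible(n), small(pingu).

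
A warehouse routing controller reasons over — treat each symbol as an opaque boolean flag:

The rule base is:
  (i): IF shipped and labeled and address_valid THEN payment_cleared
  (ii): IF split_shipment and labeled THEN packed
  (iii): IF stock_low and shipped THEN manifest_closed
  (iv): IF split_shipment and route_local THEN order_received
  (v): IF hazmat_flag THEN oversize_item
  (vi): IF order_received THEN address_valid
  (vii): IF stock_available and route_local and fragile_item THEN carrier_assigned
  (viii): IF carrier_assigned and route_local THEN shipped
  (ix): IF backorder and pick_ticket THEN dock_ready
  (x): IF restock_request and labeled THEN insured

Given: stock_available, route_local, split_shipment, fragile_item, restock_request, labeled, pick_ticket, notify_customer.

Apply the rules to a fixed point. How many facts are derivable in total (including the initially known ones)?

Round 1 — (ii), (iv), (vii), (x), derive packed, order_received, carrier_assigned, insured.
Round 2 — (vi), (viii), derive address_valid, shipped.
Round 3 — (i), derive payment_cleared.
Closure: {address_valid, carrier_assigned, fragile_item, insured, labeled, notify_customer, order_received, packed, payment_cleared, pick_ticket, restock_request, route_local, shipped, split_shipment, stock_available} — 15 facts.

15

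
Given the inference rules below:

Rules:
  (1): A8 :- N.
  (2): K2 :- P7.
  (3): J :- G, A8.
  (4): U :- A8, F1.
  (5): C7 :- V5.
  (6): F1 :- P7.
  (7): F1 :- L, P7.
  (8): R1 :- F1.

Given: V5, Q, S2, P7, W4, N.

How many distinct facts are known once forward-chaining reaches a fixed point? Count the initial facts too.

12

Round 1 fires (1), (2), (5), (6), giving A8, K2, C7, F1.
Round 2 fires (4), (8), giving U, R1.
Closure: {A8, C7, F1, K2, N, P7, Q, R1, S2, U, V5, W4} — 12 facts.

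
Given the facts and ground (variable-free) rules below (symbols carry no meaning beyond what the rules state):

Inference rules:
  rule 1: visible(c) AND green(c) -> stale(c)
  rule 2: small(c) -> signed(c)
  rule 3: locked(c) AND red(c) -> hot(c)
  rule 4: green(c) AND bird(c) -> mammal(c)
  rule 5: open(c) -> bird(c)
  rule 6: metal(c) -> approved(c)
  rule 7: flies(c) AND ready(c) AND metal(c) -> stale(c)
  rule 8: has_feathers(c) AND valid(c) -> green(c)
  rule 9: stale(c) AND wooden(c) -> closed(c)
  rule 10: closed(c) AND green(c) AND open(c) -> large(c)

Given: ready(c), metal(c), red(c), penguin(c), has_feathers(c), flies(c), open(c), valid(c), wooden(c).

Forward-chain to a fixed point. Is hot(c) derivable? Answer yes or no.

Round 1: rule 5 [open(c) -> bird(c)]; rule 6 [metal(c) -> approved(c)]; rule 7 [flies(c) AND ready(c) AND metal(c) -> stale(c)]; rule 8 [has_feathers(c) AND valid(c) -> green(c)]. Adds bird(c), approved(c), stale(c), green(c).
Round 2: rule 4 [green(c) AND bird(c) -> mammal(c)]; rule 9 [stale(c) AND wooden(c) -> closed(c)]. Adds mammal(c), closed(c).
Round 3: rule 10 [closed(c) AND green(c) AND open(c) -> large(c)]. Adds large(c).
Fixed point reached. hot(c) is concluded only by rule 3; rule 3 needs locked(c) (never derived).

no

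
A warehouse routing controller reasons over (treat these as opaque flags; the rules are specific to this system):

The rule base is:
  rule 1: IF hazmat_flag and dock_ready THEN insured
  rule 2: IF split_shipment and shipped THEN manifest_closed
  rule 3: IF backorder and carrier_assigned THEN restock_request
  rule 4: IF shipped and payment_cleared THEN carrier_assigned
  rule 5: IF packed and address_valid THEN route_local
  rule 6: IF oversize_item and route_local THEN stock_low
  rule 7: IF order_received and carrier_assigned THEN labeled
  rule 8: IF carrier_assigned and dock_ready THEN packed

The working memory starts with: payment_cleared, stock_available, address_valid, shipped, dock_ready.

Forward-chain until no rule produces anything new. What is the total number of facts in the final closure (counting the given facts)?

[1] rule 4 [IF shipped and payment_cleared THEN carrier_assigned]. ⇒ new: carrier_assigned.
[2] rule 8 [IF carrier_assigned and dock_ready THEN packed]. ⇒ new: packed.
[3] rule 5 [IF packed and address_valid THEN route_local]. ⇒ new: route_local.
Closure: {address_valid, carrier_assigned, dock_ready, packed, payment_cleared, route_local, shipped, stock_available} — 8 facts.

8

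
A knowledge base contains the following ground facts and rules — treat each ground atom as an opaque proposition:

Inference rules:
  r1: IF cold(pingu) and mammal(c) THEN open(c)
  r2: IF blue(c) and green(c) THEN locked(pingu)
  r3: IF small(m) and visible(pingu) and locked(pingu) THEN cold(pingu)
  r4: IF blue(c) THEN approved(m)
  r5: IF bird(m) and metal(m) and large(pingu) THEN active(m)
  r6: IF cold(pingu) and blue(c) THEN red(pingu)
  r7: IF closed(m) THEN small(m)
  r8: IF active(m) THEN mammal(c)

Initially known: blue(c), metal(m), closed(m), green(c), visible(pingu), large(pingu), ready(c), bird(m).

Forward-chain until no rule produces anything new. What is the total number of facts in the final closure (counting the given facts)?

16

Round 1 fires r2, r4, r5, r7, giving locked(pingu), approved(m), active(m), small(m).
Round 2 fires r3, r8, giving cold(pingu), mammal(c).
Round 3 fires r1, r6, giving open(c), red(pingu).
Closure: {active(m), approved(m), bird(m), blue(c), closed(m), cold(pingu), green(c), large(pingu), locked(pingu), mammal(c), metal(m), open(c), ready(c), red(pingu), small(m), visible(pingu)} — 16 facts.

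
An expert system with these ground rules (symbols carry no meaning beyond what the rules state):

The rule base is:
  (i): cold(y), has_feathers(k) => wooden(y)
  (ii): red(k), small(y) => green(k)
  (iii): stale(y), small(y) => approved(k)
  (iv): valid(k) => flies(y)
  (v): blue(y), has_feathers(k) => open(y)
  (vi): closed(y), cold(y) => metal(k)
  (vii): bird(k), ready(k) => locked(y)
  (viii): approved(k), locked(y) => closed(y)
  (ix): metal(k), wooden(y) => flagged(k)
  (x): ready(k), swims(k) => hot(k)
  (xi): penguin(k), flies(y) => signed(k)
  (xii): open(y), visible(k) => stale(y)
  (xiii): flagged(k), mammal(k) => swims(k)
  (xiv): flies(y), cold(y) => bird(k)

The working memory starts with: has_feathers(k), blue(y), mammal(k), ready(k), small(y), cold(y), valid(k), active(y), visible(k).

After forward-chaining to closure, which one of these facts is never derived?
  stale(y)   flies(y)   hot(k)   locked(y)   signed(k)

Round 1: (i) [cold(y), has_feathers(k) => wooden(y)]; (iv) [valid(k) => flies(y)]; (v) [blue(y), has_feathers(k) => open(y)]. Adds wooden(y), flies(y), open(y).
Round 2: (xii) [open(y), visible(k) => stale(y)]; (xiv) [flies(y), cold(y) => bird(k)]. Adds stale(y), bird(k).
Round 3: (iii) [stale(y), small(y) => approved(k)]; (vii) [bird(k), ready(k) => locked(y)]. Adds approved(k), locked(y).
Round 4: (viii) [approved(k), locked(y) => closed(y)]. Adds closed(y).
Round 5: (vi) [closed(y), cold(y) => metal(k)]. Adds metal(k).
Round 6: (ix) [metal(k), wooden(y) => flagged(k)]. Adds flagged(k).
Round 7: (xiii) [flagged(k), mammal(k) => swims(k)]. Adds swims(k).
Round 8: (x) [ready(k), swims(k) => hot(k)]. Adds hot(k).
Derived: flies(y) (round 1), stale(y) (round 2), locked(y) (round 3), hot(k) (round 8). signed(k) never appears in any round.

signed(k)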